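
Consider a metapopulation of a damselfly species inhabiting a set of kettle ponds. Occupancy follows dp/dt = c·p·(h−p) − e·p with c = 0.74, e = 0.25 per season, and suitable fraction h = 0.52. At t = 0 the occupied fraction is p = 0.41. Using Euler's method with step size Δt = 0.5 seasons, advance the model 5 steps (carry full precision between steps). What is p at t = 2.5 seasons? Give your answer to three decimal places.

Update rule: p ← p + [c·p·(h−p) − e·p]·Δt with Δt = 0.5.
  1  |  dp/dt·Δt = -0.034563  |  p_1 = 0.375437
  2  |  dp/dt·Δt = -0.026848  |  p_2 = 0.348589
  3  |  dp/dt·Δt = -0.021465  |  p_3 = 0.327124
  4  |  dp/dt·Δt = -0.017545  |  p_4 = 0.309578
  5  |  dp/dt·Δt = -0.014595  |  p_5 = 0.294983

0.295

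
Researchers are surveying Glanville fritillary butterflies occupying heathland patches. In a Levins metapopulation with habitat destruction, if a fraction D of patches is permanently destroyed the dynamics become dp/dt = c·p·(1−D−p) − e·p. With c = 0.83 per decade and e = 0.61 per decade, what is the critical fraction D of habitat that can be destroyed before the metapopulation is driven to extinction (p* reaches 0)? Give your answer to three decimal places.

The nontrivial equilibrium is p* = (1−D) − e/c; extinction occurs when this hits zero.
So D_crit = 1 − e/c = 1 − 0.61/0.83 = 1 − 0.7349 = 0.2651.
This equals the undisturbed p*, a classic result of Lande's extension.

0.265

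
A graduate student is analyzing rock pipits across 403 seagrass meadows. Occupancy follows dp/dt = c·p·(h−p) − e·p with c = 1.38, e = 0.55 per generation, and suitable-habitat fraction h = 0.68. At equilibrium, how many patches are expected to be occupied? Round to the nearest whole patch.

113

p* = h − e/c = 0.68 − 0.3986 = 0.2814.
Expected occupied patches = N × p* = 403 × 0.2814 = 113.42 ≈ 113.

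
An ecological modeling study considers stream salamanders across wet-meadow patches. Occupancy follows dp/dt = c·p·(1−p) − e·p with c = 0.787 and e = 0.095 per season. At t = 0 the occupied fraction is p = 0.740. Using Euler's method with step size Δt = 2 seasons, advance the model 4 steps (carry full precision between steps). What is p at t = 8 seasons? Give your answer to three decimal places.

0.878

Update rule: p ← p + [c·p·(1−p) − e·p]·Δt with Δt = 2.
  1  |  dp/dt·Δt = +0.162238  |  p_1 = 0.902238
  2  |  dp/dt·Δt = -0.032591  |  p_2 = 0.869647
  3  |  dp/dt·Δt = +0.013197  |  p_3 = 0.882844
  4  |  dp/dt·Δt = -0.004941  |  p_4 = 0.877903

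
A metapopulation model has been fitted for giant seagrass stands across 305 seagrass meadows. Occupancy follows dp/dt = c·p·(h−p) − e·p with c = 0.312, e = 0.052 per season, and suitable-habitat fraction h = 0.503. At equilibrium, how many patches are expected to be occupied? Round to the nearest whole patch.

p* = h − e/c = 0.503 − 0.1667 = 0.3363.
Expected occupied patches = N × p* = 305 × 0.3363 = 102.58 ≈ 103.

103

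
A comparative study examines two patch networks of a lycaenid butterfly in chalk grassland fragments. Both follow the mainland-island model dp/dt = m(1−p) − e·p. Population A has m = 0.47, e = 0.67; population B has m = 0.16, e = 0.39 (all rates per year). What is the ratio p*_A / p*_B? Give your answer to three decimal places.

1.417

A: p*_A = m/(m+e) = 0.47/1.1400 = 0.4123.
B: p*_B = 0.16/0.5500 = 0.2909.
p*_A / p*_B = 0.4123/0.2909 = 1.4172.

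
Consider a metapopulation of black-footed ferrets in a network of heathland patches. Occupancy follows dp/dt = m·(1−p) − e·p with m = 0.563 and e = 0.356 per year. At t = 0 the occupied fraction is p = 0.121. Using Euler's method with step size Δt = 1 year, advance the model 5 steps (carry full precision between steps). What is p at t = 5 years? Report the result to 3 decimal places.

0.613

Update rule: p ← p + [m·(1−p) − e·p]·Δt with Δt = 1.
t = 1: p = 0.12100 + (+0.45180) = 0.57280
t = 2: p = 0.57280 + (+0.03660) = 0.60940
t = 3: p = 0.60940 + (+0.00296) = 0.61236
t = 4: p = 0.61236 + (+0.00024) = 0.61260
t = 5: p = 0.61260 + (+0.00002) = 0.61262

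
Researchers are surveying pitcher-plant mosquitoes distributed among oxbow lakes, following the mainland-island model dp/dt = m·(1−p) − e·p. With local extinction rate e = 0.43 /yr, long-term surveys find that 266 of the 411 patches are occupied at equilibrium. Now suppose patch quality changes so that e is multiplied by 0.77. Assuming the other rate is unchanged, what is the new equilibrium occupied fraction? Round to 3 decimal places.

0.704

Observed p* = 266/411 = 0.64720.
Balance m(1−p*) = e·p* gives m = e·p*/(1−p*) = 0.43×0.64720/0.35280 = 0.78882.
New p* = m/(m+e) = 0.78882/(0.78882+0.33110) = 0.70435.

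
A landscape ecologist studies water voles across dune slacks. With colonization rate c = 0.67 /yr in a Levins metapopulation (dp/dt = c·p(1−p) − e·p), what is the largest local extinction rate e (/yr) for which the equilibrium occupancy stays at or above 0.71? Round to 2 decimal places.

1 − e/c ≥ 0.71 ⇒ e ≤ c(1 − 0.71) = 0.67 × 0.2900.
e_max = 0.1943.

0.19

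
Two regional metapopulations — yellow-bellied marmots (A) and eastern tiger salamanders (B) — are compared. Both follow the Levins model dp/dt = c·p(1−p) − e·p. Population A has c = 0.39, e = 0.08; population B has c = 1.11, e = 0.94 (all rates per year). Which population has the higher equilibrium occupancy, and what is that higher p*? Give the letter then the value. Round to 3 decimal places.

A, 0.795

A: p*_A = 1 − 0.08/0.39 = 0.7949.
B: p*_B = 1 − 0.94/1.11 = 0.1532.
A is higher at 0.7949.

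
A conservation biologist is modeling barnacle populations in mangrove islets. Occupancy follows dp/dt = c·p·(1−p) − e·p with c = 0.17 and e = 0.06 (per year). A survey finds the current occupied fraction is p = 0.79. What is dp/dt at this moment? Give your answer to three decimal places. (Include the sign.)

Colonization term: c·p·(1−p) = 0.17×0.79×0.2100 = 0.02820.
Extinction term: e·p = 0.04740.
dp/dt = 0.02820 − 0.04740 = -0.01920.

-0.019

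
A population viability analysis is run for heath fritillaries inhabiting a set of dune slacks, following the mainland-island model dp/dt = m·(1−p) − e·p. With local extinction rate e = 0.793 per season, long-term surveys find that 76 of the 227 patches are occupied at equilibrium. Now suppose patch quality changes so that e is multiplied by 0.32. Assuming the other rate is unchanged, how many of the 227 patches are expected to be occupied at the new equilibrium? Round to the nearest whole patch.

139

Observed p* = 76/227 = 0.33480.
Balance m(1−p*) = e·p* gives m = e·p*/(1−p*) = 0.793×0.33480/0.66520 = 0.39912.
New p* = m/(m+e) = 0.39912/(0.39912+0.25376) = 0.61132.
Expected occupied = 227 × 0.61132 = 138.77 ≈ 139.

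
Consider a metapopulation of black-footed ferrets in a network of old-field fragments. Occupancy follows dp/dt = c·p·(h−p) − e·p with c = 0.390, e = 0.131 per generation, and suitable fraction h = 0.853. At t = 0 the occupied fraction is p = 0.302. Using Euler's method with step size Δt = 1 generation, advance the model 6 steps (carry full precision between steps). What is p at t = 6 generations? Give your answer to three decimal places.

Update rule: p ← p + [c·p·(h−p) − e·p]·Δt with Δt = 1.
step 1: Δp = +0.02533, p = 0.32733
step 2: Δp = +0.02423, p = 0.35156
step 3: Δp = +0.02270, p = 0.37426
step 4: Δp = +0.02085, p = 0.39511
step 5: Δp = +0.01880, p = 0.41391
step 6: Δp = +0.01666, p = 0.43056

0.431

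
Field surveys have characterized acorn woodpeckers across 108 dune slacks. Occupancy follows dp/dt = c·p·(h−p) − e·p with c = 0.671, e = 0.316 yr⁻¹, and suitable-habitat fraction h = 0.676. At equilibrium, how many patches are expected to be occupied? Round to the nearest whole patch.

p* = h − e/c = 0.676 − 0.4709 = 0.2051.
Expected occupied patches = N × p* = 108 × 0.2051 = 22.15 ≈ 22.

22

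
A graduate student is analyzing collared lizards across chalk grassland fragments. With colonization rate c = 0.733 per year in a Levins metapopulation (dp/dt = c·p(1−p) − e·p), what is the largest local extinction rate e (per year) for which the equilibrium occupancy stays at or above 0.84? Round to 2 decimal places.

0.12

1 − e/c ≥ 0.84 ⇒ e ≤ c(1 − 0.84) = 0.733 × 0.1600.
e_max = 0.1173.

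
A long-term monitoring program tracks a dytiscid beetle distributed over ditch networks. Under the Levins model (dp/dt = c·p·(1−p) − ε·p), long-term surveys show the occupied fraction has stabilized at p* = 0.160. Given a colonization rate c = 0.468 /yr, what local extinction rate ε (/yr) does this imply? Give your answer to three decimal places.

At equilibrium c(1−p*) = ε.
ε = 0.468 × (1 − 0.160) = 0.468 × 0.8400 = 0.3931.

0.393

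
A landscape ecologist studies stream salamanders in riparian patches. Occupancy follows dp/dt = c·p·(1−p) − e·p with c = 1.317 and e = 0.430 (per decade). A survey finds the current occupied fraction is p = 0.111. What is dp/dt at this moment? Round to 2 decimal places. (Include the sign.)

Colonization term: c·p·(1−p) = 1.317×0.111×0.8890 = 0.12996.
Extinction term: e·p = 0.04773.
dp/dt = 0.12996 − 0.04773 = 0.08223.

0.08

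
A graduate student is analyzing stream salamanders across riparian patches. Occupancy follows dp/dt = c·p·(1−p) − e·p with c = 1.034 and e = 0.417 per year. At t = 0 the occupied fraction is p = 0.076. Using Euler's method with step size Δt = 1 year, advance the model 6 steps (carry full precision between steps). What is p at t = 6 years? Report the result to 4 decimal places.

Update rule: p ← p + [c·p·(1−p) − e·p]·Δt with Δt = 1.
  1  |  dp/dt·Δt = +0.040920  |  p_1 = 0.116920
  2  |  dp/dt·Δt = +0.058004  |  p_2 = 0.174924
  3  |  dp/dt·Δt = +0.076289  |  p_3 = 0.251213
  4  |  dp/dt·Δt = +0.089745  |  p_4 = 0.340958
  5  |  dp/dt·Δt = +0.090166  |  p_5 = 0.431124
  6  |  dp/dt·Δt = +0.073816  |  p_6 = 0.504940

0.5049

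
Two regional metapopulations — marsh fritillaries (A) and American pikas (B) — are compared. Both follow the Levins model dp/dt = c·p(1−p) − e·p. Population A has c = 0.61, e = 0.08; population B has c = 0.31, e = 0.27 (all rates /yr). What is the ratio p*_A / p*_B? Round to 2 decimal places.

A: p*_A = 1 − 0.08/0.61 = 0.8689.
B: p*_B = 1 − 0.27/0.31 = 0.1290.
p*_A / p*_B = 0.8689/0.1290 = 6.7336.

6.73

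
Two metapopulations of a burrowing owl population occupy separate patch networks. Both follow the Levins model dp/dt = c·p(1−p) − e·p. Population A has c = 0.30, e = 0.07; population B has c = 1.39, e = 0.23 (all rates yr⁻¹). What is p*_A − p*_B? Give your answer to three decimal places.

-0.068

A: p*_A = 1 − 0.07/0.30 = 0.7667.
B: p*_B = 1 − 0.23/1.39 = 0.8345.
p*_A − p*_B = 0.7667 − 0.8345 = -0.0679.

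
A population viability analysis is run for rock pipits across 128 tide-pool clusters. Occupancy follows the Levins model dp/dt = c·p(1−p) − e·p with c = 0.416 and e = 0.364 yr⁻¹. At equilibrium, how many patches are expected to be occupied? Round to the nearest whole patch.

16

p* = 1 − e/c = 1 − 0.364/0.416 = 0.1250.
Expected occupied patches = N × p* = 128 × 0.1250 = 16.00 ≈ 16.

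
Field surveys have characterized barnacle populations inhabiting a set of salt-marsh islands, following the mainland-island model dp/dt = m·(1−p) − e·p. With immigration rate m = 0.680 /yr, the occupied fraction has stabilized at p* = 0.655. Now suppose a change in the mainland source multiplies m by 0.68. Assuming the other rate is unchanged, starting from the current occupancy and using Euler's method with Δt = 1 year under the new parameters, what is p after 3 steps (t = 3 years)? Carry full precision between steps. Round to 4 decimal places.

Balance m(1−p*) = e·p* gives e = m(1−p*)/p* = 0.680×0.34500/0.65500 = 0.35817.
Starting from p₀ = 0.65500; update p ← p + (dp/dt)·Δt with the new parameters.
  1  |  dp/dt·Δt = -0.075072  |  p_1 = 0.579928
  2  |  dp/dt·Δt = -0.013470  |  p_2 = 0.566458
  3  |  dp/dt·Δt = -0.002417  |  p_3 = 0.564041

0.5640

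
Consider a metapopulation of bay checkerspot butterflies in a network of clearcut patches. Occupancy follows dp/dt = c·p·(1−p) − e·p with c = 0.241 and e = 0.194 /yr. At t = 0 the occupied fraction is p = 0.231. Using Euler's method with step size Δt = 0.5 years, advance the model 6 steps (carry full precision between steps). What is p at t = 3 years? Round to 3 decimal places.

0.225

Update rule: p ← p + [c·p·(1−p) − e·p]·Δt with Δt = 0.5.
  1  |  dp/dt·Δt = -0.001002  |  p_1 = 0.229998
  2  |  dp/dt·Δt = -0.000969  |  p_2 = 0.229029
  3  |  dp/dt·Δt = -0.000939  |  p_3 = 0.228091
  4  |  dp/dt·Δt = -0.000909  |  p_4 = 0.227182
  5  |  dp/dt·Δt = -0.000880  |  p_5 = 0.226301
  6  |  dp/dt·Δt = -0.000853  |  p_6 = 0.225448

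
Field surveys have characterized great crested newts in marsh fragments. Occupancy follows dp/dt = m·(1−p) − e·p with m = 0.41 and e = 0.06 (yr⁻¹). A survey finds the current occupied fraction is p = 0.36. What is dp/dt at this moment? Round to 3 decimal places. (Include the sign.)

Colonization term: m·(1−p) = 0.41×0.6400 = 0.26240.
Extinction term: e·p = 0.02160.
dp/dt = 0.26240 − 0.02160 = 0.24080.

0.241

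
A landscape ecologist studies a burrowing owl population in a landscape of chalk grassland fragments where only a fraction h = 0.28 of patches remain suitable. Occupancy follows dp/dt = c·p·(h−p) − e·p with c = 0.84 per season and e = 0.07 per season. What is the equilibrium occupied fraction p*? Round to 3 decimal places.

0.197

Setting dp/dt = 0 and dividing by p* gives c·(h−p*) = e.
So p* = h − e/c = 0.28 − 0.07/0.84 = 0.28 − 0.0833 = 0.1967.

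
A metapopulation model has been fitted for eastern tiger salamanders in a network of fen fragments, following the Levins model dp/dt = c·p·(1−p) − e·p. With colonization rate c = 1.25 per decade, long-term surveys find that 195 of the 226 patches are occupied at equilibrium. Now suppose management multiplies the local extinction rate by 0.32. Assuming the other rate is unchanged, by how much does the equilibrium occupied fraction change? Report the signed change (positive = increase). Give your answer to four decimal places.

Observed p* = 195/226 = 0.86283.
Balance c(1−p*) = e gives e = 1.25×(1 − 0.86283) = 0.17146.
New p* = 1 − e/c = 1 − 0.05487/1.25000 = 0.95610.
Δp* = 0.95610 − 0.86283 = +0.09327.

0.0933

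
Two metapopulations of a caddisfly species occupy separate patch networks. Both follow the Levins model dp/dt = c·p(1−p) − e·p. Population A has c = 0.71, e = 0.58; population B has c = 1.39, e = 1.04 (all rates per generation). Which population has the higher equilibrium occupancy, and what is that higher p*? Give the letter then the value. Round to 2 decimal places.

B, 0.25

A: p*_A = 1 − 0.58/0.71 = 0.1831.
B: p*_B = 1 − 1.04/1.39 = 0.2518.
B is higher at 0.2518.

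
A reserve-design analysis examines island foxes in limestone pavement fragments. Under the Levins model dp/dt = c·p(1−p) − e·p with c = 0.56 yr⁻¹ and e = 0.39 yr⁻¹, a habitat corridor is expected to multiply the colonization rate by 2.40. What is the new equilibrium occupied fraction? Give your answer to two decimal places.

Before: p* = 1 − 0.39/0.56 = 0.3036.
After the change, c = 1.344, e = 0.39, so p* = 1 − 0.39/1.344 = 0.7098.

0.71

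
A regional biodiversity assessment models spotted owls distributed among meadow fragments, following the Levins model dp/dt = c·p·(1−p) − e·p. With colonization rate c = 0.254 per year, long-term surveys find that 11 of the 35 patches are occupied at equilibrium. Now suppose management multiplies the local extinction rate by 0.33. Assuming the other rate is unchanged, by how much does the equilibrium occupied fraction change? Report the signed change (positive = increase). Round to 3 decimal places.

Observed p* = 11/35 = 0.31429.
Balance c(1−p*) = e gives e = 0.254×(1 − 0.31429) = 0.17417.
New p* = 1 − e/c = 1 − 0.05748/0.25400 = 0.77370.
Δp* = 0.77370 − 0.31429 = +0.45941.

0.459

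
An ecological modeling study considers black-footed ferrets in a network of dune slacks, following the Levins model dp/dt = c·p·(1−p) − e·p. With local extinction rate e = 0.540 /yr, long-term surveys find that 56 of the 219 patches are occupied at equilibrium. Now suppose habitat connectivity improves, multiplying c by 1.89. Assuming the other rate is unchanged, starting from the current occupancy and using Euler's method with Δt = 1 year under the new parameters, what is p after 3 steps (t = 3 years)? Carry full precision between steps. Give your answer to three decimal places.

0.571

Observed p* = 56/219 = 0.25571.
Balance c(1−p*) = e gives c = e/(1 − 0.25571) = 0.540/0.74429 = 0.72552.
Starting from p₀ = 0.25571; update p ← p + (dp/dt)·Δt with the new parameters.
t = 1: p = 0.25571 + (+0.12289) = 0.37860
t = 2: p = 0.37860 + (+0.11816) = 0.49676
t = 3: p = 0.49676 + (+0.07455) = 0.57130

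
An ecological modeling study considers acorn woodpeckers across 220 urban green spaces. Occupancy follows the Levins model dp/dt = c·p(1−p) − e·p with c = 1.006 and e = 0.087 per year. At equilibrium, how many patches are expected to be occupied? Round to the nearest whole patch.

p* = 1 − e/c = 1 − 0.087/1.006 = 0.9135.
Expected occupied patches = N × p* = 220 × 0.9135 = 200.97 ≈ 201.

201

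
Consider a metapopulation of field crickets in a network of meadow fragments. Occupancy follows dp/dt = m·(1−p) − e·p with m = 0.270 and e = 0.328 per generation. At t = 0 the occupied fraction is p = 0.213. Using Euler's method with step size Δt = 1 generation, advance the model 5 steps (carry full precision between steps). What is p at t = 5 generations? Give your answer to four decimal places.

0.4490

Update rule: p ← p + [m·(1−p) − e·p]·Δt with Δt = 1.
  1  |  dp/dt·Δt = +0.142626  |  p_1 = 0.355626
  2  |  dp/dt·Δt = +0.057336  |  p_2 = 0.412962
  3  |  dp/dt·Δt = +0.023049  |  p_3 = 0.436011
  4  |  dp/dt·Δt = +0.009266  |  p_4 = 0.445276
  5  |  dp/dt·Δt = +0.003725  |  p_5 = 0.449001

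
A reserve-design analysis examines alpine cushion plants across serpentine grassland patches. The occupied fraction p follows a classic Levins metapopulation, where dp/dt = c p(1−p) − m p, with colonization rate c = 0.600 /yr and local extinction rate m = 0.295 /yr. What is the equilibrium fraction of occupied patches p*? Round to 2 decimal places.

0.51

At equilibrium, colonization balances extinction: c·p*·(1−p*) = m·p*.
So p* = 1 − m/c = 1 − 0.295/0.600 = 1 − 0.4917 = 0.5083.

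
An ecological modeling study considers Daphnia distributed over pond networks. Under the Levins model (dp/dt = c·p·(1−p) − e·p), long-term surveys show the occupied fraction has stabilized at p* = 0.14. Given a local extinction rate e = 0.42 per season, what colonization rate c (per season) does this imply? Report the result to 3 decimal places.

At equilibrium c(1−p*) = e, so c = e/(1−p*).
c = 0.42/(1 − 0.14) = 0.42/0.8600 = 0.4884.

0.488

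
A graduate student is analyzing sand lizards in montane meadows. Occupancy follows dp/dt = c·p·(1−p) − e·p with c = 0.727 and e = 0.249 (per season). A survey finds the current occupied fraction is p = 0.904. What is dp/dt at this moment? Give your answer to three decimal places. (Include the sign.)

-0.162

Colonization term: c·p·(1−p) = 0.727×0.904×0.0960 = 0.06309.
Extinction term: e·p = 0.22510.
dp/dt = 0.06309 − 0.22510 = -0.16200.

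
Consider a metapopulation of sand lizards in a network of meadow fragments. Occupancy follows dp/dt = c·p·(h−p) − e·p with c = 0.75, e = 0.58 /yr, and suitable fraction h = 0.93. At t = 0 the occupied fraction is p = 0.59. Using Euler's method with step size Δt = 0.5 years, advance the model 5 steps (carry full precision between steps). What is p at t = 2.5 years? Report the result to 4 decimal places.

Update rule: p ← p + [c·p·(h−p) − e·p]·Δt with Δt = 0.5.
step 1: Δp = -0.09587, p = 0.49413
step 2: Δp = -0.06253, p = 0.43160
step 3: Δp = -0.04450, p = 0.38710
step 4: Δp = -0.03345, p = 0.35365
step 5: Δp = -0.02612, p = 0.32753

0.3275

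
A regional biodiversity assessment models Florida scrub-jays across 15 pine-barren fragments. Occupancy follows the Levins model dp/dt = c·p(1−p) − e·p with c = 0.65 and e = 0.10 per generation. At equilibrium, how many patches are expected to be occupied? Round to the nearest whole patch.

p* = 1 − e/c = 1 − 0.10/0.65 = 0.8462.
Expected occupied patches = N × p* = 15 × 0.8462 = 12.69 ≈ 13.

13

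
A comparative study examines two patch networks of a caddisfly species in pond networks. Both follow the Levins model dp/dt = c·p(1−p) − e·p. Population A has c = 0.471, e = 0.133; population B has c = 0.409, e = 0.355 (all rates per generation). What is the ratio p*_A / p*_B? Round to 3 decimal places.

5.435

A: p*_A = 1 − 0.133/0.471 = 0.7176.
B: p*_B = 1 − 0.355/0.409 = 0.1320.
p*_A / p*_B = 0.7176/0.1320 = 5.4353.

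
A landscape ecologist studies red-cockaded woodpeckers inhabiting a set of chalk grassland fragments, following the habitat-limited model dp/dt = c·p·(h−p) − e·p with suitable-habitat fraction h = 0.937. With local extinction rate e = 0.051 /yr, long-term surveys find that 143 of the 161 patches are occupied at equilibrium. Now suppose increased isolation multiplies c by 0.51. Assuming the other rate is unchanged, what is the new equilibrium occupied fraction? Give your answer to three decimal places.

0.841

Observed p* = 143/161 = 0.88820.
Balance c(h−p*) = e gives c = e/(0.937 − 0.88820) = 0.051/0.04880 = 1.04508.
New p* = 0.937 − e/c = 0.937 − 0.05100/0.53299 = 0.84131.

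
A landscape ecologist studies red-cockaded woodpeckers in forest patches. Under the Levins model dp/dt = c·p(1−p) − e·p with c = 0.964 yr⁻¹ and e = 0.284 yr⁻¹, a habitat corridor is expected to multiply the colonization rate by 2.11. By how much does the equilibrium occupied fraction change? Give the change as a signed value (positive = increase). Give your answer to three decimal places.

0.155

Before: p* = 1 − 0.284/0.964 = 0.7054.
After the change, c = 2.03404, e = 0.284, so p* = 1 − 0.284/2.03404 = 0.8604.
Δp* = 0.8604 − 0.7054 = +0.1550.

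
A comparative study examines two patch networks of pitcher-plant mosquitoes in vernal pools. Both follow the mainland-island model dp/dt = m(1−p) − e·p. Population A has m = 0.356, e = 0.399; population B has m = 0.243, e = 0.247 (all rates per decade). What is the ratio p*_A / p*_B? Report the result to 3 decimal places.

0.951

A: p*_A = m/(m+e) = 0.356/0.7550 = 0.4715.
B: p*_B = 0.243/0.4900 = 0.4959.
p*_A / p*_B = 0.4715/0.4959 = 0.9508.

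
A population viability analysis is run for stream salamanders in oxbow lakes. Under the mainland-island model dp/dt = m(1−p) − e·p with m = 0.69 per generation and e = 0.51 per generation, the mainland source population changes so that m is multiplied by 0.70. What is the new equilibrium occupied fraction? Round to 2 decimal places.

0.49

Before: p* = 0.69/(0.69+0.51) = 0.5750.
After: m = 0.483, e = 0.51; p* = 0.483/0.9930 = 0.4864.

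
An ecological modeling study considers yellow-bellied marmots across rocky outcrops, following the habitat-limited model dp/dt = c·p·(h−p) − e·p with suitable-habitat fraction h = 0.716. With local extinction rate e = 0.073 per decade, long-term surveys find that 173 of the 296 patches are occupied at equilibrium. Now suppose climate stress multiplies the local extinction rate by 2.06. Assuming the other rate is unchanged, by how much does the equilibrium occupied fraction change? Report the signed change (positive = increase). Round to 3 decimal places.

-0.139

Observed p* = 173/296 = 0.58446.
Balance c(h−p*) = e gives c = e/(0.716 − 0.58446) = 0.073/0.13154 = 0.55496.
New p* = 0.716 − e/c = 0.716 − 0.15038/0.55496 = 0.44503.
Δp* = 0.44503 − 0.58446 = -0.13943.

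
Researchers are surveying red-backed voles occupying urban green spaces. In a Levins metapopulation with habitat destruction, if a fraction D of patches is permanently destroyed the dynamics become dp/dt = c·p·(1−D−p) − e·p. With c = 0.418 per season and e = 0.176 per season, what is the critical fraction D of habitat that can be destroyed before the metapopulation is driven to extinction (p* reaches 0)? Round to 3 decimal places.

0.579

The nontrivial equilibrium is p* = (1−D) − e/c; extinction occurs when this hits zero.
So D_crit = 1 − e/c = 1 − 0.176/0.418 = 1 − 0.4211 = 0.5789.
This equals the undisturbed p*, a classic result of Lande's extension.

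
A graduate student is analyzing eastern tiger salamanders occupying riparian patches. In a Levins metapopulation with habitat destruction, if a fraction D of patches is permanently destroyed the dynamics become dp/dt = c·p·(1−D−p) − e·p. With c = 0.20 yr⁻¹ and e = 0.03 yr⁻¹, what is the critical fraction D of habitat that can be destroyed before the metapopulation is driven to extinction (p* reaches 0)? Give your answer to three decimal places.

The nontrivial equilibrium is p* = (1−D) − e/c; extinction occurs when this hits zero.
So D_crit = 1 − e/c = 1 − 0.03/0.20 = 1 − 0.1500 = 0.8500.
Note this equals the original equilibrium occupancy — the Levins extinction-debt result.

0.850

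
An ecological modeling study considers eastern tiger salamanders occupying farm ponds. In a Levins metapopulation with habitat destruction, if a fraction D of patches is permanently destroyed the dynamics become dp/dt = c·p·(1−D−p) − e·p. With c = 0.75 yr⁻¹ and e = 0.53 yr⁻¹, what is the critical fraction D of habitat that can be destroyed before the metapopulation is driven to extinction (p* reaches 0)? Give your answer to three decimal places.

0.293

The nontrivial equilibrium is p* = (1−D) − e/c; extinction occurs when this hits zero.
So D_crit = 1 − e/c = 1 − 0.53/0.75 = 1 − 0.7067 = 0.2933.
This equals the undisturbed p*, a classic result of Lande's extension.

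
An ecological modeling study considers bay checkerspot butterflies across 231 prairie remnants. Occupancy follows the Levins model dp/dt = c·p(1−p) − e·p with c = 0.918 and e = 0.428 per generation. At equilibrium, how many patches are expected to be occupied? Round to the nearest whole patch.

p* = 1 − e/c = 1 − 0.428/0.918 = 0.5338.
Expected occupied patches = N × p* = 231 × 0.5338 = 123.30 ≈ 123.

123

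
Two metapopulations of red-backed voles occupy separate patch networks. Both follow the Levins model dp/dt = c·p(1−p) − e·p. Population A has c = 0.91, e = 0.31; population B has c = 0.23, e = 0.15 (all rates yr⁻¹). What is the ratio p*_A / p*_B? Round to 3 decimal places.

A: p*_A = 1 − 0.31/0.91 = 0.6593.
B: p*_B = 1 − 0.15/0.23 = 0.3478.
p*_A / p*_B = 0.6593/0.3478 = 1.8956.

1.896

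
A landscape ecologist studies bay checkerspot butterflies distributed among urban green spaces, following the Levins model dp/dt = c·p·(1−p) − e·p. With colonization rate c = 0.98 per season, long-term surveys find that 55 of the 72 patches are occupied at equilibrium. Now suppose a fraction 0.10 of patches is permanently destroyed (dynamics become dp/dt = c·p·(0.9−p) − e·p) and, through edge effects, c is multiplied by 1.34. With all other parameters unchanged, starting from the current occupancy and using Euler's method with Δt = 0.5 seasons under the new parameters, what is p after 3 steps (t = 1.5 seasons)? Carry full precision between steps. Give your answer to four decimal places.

Observed p* = 55/72 = 0.76389.
Balance c(1−p*) = e gives e = 0.98×(1 − 0.76389) = 0.23139.
Starting from p₀ = 0.76389; update p ← p + (dp/dt)·Δt with the new parameters.
step 1: Δp = -0.02011, p = 0.74378
step 2: Δp = -0.00976, p = 0.73402
step 3: Δp = -0.00493, p = 0.72909

0.7291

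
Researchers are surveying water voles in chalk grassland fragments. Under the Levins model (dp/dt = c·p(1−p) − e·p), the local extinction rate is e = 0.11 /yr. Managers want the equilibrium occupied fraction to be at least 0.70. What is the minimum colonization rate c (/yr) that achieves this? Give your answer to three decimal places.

p* = 1 − e/c ≥ 0.70 requires e/c ≤ 0.3000, i.e. c ≥ e/0.3000.
c_min = 0.11/0.3000 = 0.3667.

0.367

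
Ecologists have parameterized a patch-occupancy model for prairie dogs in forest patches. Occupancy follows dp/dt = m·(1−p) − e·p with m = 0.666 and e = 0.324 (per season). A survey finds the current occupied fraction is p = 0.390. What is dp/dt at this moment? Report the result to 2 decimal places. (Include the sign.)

0.28

Colonization term: m·(1−p) = 0.666×0.6100 = 0.40626.
Extinction term: e·p = 0.12636.
dp/dt = 0.40626 − 0.12636 = 0.27990.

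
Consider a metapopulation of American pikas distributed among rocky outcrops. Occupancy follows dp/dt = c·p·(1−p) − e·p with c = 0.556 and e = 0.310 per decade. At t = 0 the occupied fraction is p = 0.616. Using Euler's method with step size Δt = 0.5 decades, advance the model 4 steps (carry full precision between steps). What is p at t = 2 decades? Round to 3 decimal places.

0.529

Update rule: p ← p + [c·p·(1−p) − e·p]·Δt with Δt = 0.5.
t = 0.5: p = 0.61600 + (-0.02972) = 0.58628
t = 1: p = 0.58628 + (-0.02344) = 0.56284
t = 1.5: p = 0.56284 + (-0.01884) = 0.54400
t = 2: p = 0.54400 + (-0.01536) = 0.52864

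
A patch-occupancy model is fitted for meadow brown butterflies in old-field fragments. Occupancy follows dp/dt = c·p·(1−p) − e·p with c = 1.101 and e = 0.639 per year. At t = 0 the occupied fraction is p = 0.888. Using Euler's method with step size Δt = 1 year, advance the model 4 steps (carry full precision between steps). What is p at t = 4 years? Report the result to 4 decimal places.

Update rule: p ← p + [c·p·(1−p) − e·p]·Δt with Δt = 1.
step 1: Δp = -0.45793, p = 0.43007
step 2: Δp = -0.00495, p = 0.42512
step 3: Δp = -0.00258, p = 0.42255
step 4: Δp = -0.00136, p = 0.42118

0.4212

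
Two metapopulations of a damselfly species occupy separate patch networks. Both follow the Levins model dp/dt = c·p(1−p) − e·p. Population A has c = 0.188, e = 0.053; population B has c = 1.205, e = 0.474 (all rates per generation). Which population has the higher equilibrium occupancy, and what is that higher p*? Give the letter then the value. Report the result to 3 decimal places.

A, 0.718

A: p*_A = 1 − 0.053/0.188 = 0.7181.
B: p*_B = 1 − 0.474/1.205 = 0.6066.
A is higher at 0.7181.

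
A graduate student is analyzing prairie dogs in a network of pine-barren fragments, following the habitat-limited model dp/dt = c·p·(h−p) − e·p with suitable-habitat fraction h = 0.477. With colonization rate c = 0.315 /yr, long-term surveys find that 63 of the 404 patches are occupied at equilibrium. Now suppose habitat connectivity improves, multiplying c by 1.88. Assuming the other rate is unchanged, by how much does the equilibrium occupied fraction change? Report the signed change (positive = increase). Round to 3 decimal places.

0.150

Observed p* = 63/404 = 0.15594.
Balance c(h−p*) = e gives e = 0.315×(0.477 − 0.15594) = 0.10113.
New p* = 0.477 − e/c = 0.477 − 0.10113/0.59220 = 0.30623.
Δp* = 0.30623 − 0.15594 = +0.15029.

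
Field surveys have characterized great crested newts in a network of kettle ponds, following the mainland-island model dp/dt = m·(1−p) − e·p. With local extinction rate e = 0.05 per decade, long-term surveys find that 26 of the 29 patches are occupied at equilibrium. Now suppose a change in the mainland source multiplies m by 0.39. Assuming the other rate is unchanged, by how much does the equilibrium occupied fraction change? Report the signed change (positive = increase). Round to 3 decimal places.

-0.125

Observed p* = 26/29 = 0.89655.
Balance m(1−p*) = e·p* gives m = e·p*/(1−p*) = 0.05×0.89655/0.10345 = 0.43333.
New p* = m/(m+e) = 0.16900/(0.16900+0.05000) = 0.77169.
Δp* = 0.77169 − 0.89655 = -0.12486.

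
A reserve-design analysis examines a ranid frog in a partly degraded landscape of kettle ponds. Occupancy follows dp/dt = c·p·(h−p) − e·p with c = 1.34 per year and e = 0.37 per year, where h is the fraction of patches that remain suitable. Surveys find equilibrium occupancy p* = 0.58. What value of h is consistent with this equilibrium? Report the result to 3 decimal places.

0.856

At equilibrium c(h−p*) = e, so h = p* + e/c.
h = 0.58 + 0.37/1.34 = 0.58 + 0.2761 = 0.8561.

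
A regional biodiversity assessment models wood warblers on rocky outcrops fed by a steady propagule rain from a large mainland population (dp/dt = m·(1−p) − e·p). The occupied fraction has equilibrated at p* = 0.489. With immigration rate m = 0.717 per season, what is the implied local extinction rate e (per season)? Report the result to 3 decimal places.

0.749

At equilibrium m(1−p*) = e·p*, so e = m(1−p*)/p*.
e = 0.717 × 0.5110 / 0.489 = 0.7493.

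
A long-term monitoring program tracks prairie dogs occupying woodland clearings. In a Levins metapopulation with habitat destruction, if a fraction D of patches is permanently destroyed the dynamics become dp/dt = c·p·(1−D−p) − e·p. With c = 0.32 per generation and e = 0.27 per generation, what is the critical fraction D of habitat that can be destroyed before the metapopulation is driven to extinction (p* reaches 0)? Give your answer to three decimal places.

0.156

The nontrivial equilibrium is p* = (1−D) − e/c; extinction occurs when this hits zero.
So D_crit = 1 − e/c = 1 − 0.27/0.32 = 1 − 0.8438 = 0.1562.
Note this equals the original equilibrium occupancy — the Levins extinction-debt result.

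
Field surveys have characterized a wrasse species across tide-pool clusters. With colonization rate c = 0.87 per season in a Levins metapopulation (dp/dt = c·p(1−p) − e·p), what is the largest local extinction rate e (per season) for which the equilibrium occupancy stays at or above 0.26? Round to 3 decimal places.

1 − e/c ≥ 0.26 ⇒ e ≤ c(1 − 0.26) = 0.87 × 0.7400.
e_max = 0.6438.

0.644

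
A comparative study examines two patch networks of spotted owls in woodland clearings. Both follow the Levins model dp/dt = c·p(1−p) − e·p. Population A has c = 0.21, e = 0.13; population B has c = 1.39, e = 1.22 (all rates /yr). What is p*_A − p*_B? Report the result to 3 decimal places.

0.259

A: p*_A = 1 − 0.13/0.21 = 0.3810.
B: p*_B = 1 − 1.22/1.39 = 0.1223.
p*_A − p*_B = 0.3810 − 0.1223 = 0.2587.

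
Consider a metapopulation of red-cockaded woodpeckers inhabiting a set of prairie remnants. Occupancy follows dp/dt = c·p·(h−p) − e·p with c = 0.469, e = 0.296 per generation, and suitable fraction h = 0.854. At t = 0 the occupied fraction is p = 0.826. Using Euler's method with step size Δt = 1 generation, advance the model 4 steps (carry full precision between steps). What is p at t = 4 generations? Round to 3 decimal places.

0.387

Update rule: p ← p + [c·p·(h−p) − e·p]·Δt with Δt = 1.
p: 0.82600 → 0.59235  (Δp = -0.23365)
p: 0.59235 → 0.48970  (Δp = -0.10265)
p: 0.48970 → 0.42842  (Δp = -0.06128)
p: 0.42842 → 0.38712  (Δp = -0.04130)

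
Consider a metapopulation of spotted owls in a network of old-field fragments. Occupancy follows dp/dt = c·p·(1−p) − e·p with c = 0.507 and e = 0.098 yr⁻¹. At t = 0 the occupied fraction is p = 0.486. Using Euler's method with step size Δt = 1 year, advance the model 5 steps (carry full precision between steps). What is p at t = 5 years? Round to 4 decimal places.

Update rule: p ← p + [c·p·(1−p) − e·p]·Δt with Δt = 1.
step 1: Δp = +0.07902, p = 0.56502
step 2: Δp = +0.06923, p = 0.63426
step 3: Δp = +0.05545, p = 0.68971
step 4: Δp = +0.04091, p = 0.73062
step 5: Δp = +0.02818, p = 0.75881

0.7588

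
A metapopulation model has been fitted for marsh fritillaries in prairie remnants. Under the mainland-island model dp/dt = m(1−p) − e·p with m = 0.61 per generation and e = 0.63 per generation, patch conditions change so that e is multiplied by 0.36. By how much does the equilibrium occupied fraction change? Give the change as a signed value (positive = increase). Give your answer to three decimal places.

0.237

Before: p* = 0.61/(0.61+0.63) = 0.4919.
After: m = 0.61, e = 0.2268; p* = 0.61/0.8368 = 0.7290.
Δp* = 0.7290 − 0.4919 = +0.2370.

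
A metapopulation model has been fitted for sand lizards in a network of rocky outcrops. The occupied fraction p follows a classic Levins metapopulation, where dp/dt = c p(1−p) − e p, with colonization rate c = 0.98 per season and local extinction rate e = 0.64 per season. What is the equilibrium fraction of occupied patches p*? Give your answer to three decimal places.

0.347

Setting dp/dt = 0 and dividing through by p* gives c·(1−p*) = e.
So p* = 1 − e/c = 1 − 0.64/0.98 = 1 − 0.6531 = 0.3469.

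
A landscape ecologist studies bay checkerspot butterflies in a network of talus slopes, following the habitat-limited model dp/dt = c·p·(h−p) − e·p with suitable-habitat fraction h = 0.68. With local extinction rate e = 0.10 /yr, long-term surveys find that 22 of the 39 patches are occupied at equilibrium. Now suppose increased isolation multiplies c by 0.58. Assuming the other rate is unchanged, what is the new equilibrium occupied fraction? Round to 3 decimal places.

0.480

Observed p* = 22/39 = 0.56410.
Balance c(h−p*) = e gives c = e/(0.68 − 0.56410) = 0.10/0.11590 = 0.86281.
New p* = 0.68 − e/c = 0.68 − 0.10000/0.50043 = 0.48017.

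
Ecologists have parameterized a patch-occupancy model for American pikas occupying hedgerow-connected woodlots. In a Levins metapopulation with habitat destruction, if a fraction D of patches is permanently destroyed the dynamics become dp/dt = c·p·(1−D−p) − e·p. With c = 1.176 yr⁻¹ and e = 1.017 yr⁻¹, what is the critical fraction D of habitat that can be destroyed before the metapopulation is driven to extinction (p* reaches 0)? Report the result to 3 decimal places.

The nontrivial equilibrium is p* = (1−D) − e/c; extinction occurs when this hits zero.
So D_crit = 1 − e/c = 1 − 1.017/1.176 = 1 − 0.8648 = 0.1352.
This equals the undisturbed p*, a classic result of Lande's extension.

0.135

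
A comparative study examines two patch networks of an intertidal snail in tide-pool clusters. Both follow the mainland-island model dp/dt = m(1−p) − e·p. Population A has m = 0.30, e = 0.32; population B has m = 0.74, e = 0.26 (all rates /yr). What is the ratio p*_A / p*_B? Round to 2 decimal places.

0.65

A: p*_A = m/(m+e) = 0.30/0.6200 = 0.4839.
B: p*_B = 0.74/1.0000 = 0.7400.
p*_A / p*_B = 0.4839/0.7400 = 0.6539.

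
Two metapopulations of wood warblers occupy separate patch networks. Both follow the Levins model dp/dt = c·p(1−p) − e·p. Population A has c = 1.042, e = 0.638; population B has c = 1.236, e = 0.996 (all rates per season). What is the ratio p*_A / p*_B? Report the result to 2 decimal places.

A: p*_A = 1 − 0.638/1.042 = 0.3877.
B: p*_B = 1 − 0.996/1.236 = 0.1942.
p*_A / p*_B = 0.3877/0.1942 = 1.9967.

2.00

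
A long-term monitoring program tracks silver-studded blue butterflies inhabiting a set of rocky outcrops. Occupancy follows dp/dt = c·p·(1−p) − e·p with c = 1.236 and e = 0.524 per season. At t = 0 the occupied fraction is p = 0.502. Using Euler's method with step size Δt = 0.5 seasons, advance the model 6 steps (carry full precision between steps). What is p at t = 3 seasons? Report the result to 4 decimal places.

0.5696

Update rule: p ← p + [c·p·(1−p) − e·p]·Δt with Δt = 0.5.
p: 0.50200 → 0.52497  (Δp = +0.02297)
p: 0.52497 → 0.54155  (Δp = +0.01657)
p: 0.54155 → 0.55309  (Δp = +0.01155)
p: 0.55309 → 0.56094  (Δp = +0.00785)
p: 0.56094 → 0.56618  (Δp = +0.00524)
p: 0.56618 → 0.56963  (Δp = +0.00345)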